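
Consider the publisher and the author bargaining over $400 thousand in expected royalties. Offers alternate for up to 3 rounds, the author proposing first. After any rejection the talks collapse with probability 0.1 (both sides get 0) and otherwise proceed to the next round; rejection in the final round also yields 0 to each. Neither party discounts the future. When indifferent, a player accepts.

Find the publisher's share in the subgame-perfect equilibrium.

By backward induction:
Round 3 (the author proposes): rejection yields 0 for the publisher; the author offers 0 and keeps 400.
Round 2 (the publisher proposes): rejecting gives the author an expected 0.9 × 400 = 360, so the publisher offers 360, keeping 40.
Round 1 (the author proposes): rejecting gives the publisher an expected 0.9 × 40 = 36, so the author offers 36, keeping 364.

36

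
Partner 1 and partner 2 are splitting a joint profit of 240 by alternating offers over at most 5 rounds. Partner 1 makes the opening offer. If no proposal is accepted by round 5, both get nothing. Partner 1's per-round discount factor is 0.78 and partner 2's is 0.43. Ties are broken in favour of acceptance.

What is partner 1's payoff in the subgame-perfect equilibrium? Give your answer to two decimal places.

Round 5 (partner 1 proposes): partner 2 will accept anything ≥ 0, so partner 1 offers 0 and keeps 240.
Round 4 (partner 2 proposes): partner 1 can get 240 next round, worth 0.78 × 240 = 187.2 now; partner 2 offers that and keeps 52.8.
Round 3 (partner 1 proposes): partner 2 can get 52.8 next round, worth 0.43 × 52.8 = 22.704 now, so partner 1 offers 22.704, keeping 217.296.
Round 2 (partner 2 proposes): partner 1 can get 217.296 next round, worth 0.78 × 217.296 = 169.49088 now; partner 2 offers that and keeps 70.50912.
Round 1 (partner 1 proposes): partner 2 can get 70.50912 next round, worth 0.43 × 70.50912 = 30.3189216 now; partner 1 offers that and keeps 209.6810784.

209.68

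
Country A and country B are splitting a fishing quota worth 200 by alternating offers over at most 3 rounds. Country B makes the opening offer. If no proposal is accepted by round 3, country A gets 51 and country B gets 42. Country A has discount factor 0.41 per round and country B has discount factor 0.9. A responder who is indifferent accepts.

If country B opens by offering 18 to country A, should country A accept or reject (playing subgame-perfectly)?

Reject

Round 3 (country B proposes): country A gets 51 if talks fail, so country B offers 51 and keeps 149.
Round 2 (country A proposes): country B can get 149 next round, worth 0.9 × 149 = 134.1 now, so country A offers 134.1, keeping 65.9.
So by rejecting in round 1, country A gets 65.9 next round, worth 0.41 × 65.9 = 27.019 now.
Offer 18 < 27.019, so country A rejects.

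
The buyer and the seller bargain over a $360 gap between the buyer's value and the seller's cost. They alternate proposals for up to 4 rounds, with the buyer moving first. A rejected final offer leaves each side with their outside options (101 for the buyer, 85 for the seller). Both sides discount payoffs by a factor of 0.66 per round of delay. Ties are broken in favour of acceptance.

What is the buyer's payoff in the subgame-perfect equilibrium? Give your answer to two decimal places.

204.75

Round 4 (the seller proposes): the buyer gets 101 if talks fail, so the seller offers 101 and keeps 259.
Round 3 (the buyer proposes): the seller can get 259 next round, worth 0.66 × 259 = 170.94 now; the buyer offers that and keeps 189.06.
Round 2 (the seller proposes): the buyer can get 189.06 next round, worth 0.66 × 189.06 = 124.7796 now; the seller offers that and keeps 235.2204.
Round 1 (the buyer proposes): the seller can get 235.2204 next round, worth 0.66 × 235.2204 = 155.245464 now, so the buyer offers 155.245464, keeping 204.754536.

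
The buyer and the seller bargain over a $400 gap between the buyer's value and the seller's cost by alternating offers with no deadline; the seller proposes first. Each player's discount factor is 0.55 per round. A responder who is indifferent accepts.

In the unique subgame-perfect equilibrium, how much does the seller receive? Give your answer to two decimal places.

258.06

Let x be the seller's share when the seller proposes and y be the buyer's share when the buyer proposes.
The buyer accepts iff offered ≥ 0.55·y, so x = 400 − 0.55y. Symmetrically y = 400 − 0.55x.
Substituting: x = 400 − 0.55(400 − 0.55x), giving x(1 − 0.55·0.55) = 400(1 − 0.55).
So x = 400 × 0.45 / 0.6975 ≈ 258.0645, and the buyer receives 400 − x ≈ 141.9355.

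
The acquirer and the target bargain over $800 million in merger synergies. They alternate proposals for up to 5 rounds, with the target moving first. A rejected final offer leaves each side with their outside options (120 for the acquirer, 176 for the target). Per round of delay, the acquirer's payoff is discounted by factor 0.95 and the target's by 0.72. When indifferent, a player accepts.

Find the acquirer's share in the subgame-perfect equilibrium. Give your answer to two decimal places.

414.50

Round 5 (the target proposes): the acquirer gets 120 if talks fail, so the target offers 120 and keeps 680.
Round 4 (the acquirer proposes): the target can get 680 next round, worth 0.72 × 680 = 489.6 now. The acquirer offers 489.6 and keeps 800 − 489.6 = 310.4.
Round 3 (the target proposes): the acquirer can get 310.4 next round, worth 0.95 × 310.4 = 294.88 now. The target offers 294.88 and keeps 800 − 294.88 = 505.12.
Round 2 (the acquirer proposes): the target can get 505.12 next round, worth 0.72 × 505.12 = 363.6864 now; the acquirer offers that and keeps 436.3136.
Round 1 (the target proposes): the acquirer can get 436.3136 next round, worth 0.95 × 436.3136 = 414.49792 now. The target offers 414.49792 and keeps 800 − 414.49792 = 385.50208.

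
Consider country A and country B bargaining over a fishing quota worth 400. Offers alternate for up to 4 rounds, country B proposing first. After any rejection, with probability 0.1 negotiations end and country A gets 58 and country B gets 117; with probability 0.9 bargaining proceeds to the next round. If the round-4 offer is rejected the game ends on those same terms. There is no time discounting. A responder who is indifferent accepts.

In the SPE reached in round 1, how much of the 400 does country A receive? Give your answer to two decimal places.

242.28

By backward induction:
Round 4 (country A proposes): country B gets 117 if talks fail, so country A offers 117 and keeps 283.
Round 3 (country B proposes): rejecting gives country A an expected 0.9 × 283 + 0.1 × 58 = 260.5; country B offers that and keeps 139.5.
Round 2 (country A proposes): rejecting gives country B an expected 0.9 × 139.5 + 0.1 × 117 = 137.25, so country A offers 137.25, keeping 262.75.
Round 1 (country B proposes): rejecting gives country A an expected 0.9 × 262.75 + 0.1 × 58 = 242.275; country B offers that and keeps 157.725.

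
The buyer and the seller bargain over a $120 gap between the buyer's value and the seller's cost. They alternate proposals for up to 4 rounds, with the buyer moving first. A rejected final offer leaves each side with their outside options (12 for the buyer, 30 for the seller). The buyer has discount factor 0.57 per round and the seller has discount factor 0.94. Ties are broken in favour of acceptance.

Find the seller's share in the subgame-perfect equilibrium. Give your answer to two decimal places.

102.90

Round 4 (the seller proposes): the buyer gets 12 if talks fail, so the seller offers 12 and keeps 108.
Round 3 (the buyer proposes): the seller can get 108 next round, worth 0.94 × 108 = 101.52 now; the buyer offers that and keeps 18.48.
Round 2 (the seller proposes): the buyer can get 18.48 next round, worth 0.57 × 18.48 = 10.5336 now; the seller offers that and keeps 109.4664.
Round 1 (the buyer proposes): the seller can get 109.4664 next round, worth 0.94 × 109.4664 = 102.898416 now; the buyer offers that and keeps 17.101584.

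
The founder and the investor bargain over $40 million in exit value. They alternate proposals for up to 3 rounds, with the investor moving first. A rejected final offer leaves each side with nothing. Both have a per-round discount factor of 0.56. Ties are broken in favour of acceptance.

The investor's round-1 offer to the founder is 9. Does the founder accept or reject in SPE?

Reject

Round 3 (the investor proposes): the founder will accept anything ≥ 0, so the investor offers 0 and keeps 40.
Round 2 (the founder proposes): the investor can get 40 next round, worth 0.56 × 40 = 22.4 now. The founder offers 22.4 and keeps 40 − 22.4 = 17.6.
So by rejecting in round 1, the founder gets 17.6 next round, worth 0.56 × 17.6 = 9.856 now.
Offer 9 < 9.856, so the founder rejects.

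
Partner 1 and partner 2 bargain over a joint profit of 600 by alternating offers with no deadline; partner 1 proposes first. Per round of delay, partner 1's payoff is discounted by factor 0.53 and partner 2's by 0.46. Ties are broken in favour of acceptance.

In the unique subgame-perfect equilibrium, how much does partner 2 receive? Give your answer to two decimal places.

When partner 1 proposes, partner 2 accepts any offer worth at least 0.46 times what partner 2 would get by proposing next round; and vice versa.
This gives x = 600 − 0.46y and y = 600 − 0.53x, where x and y are each side's share when it proposes.
Hence (1 − 0.46·0.53)x = 600(1 − 0.46), i.e. 0.7562·x = 324.
x ≈ 428.4581; partner 2's share is 600 − x ≈ 171.5419.

171.54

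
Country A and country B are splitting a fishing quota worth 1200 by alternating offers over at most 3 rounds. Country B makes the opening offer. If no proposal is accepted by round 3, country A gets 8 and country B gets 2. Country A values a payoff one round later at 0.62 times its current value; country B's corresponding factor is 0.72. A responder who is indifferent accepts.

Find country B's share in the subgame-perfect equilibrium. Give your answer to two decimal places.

988.11

By backward induction:
Round 3 (country B proposes): country A gets 8 if talks fail, so country B offers 8 and keeps 1192.
Round 2 (country A proposes): country B can get 1192 next round, worth 0.72 × 1192 = 858.24 now. Country A offers 858.24 and keeps 1200 − 858.24 = 341.76.
Round 1 (country B proposes): country A can get 341.76 next round, worth 0.62 × 341.76 = 211.8912 now, so country B offers 211.8912, keeping 988.1088.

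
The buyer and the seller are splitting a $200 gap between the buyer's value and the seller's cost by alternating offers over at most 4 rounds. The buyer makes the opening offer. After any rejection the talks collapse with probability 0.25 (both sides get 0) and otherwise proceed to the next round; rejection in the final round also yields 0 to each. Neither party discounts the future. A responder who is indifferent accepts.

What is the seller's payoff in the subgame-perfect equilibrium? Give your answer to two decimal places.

121.88

By backward induction:
Round 4 (the seller proposes): rejection yields 0 for the buyer; the seller offers 0 and keeps 200.
Round 3 (the buyer proposes): rejecting gives the seller an expected 0.75 × 200 = 150; the buyer offers that and keeps 50.
Round 2 (the seller proposes): rejecting gives the buyer an expected 0.75 × 50 = 37.5. The seller offers 37.5 and keeps 200 − 37.5 = 162.5.
Round 1 (the buyer proposes): rejecting gives the seller an expected 0.75 × 162.5 = 121.875; the buyer offers that and keeps 78.125.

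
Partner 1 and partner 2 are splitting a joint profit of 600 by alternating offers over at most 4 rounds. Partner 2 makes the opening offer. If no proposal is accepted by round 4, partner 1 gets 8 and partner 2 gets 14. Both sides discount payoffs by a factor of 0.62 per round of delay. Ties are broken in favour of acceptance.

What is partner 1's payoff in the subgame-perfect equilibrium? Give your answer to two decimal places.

Round 4 (partner 1 proposes): partner 2 gets 14 if talks fail, so partner 1 offers 14 and keeps 586.
Round 3 (partner 2 proposes): partner 1 can get 586 next round, worth 0.62 × 586 = 363.32 now. Partner 2 offers 363.32 and keeps 600 − 363.32 = 236.68.
Round 2 (partner 1 proposes): partner 2 can get 236.68 next round, worth 0.62 × 236.68 = 146.7416 now, so partner 1 offers 146.7416, keeping 453.2584.
Round 1 (partner 2 proposes): partner 1 can get 453.2584 next round, worth 0.62 × 453.2584 = 281.020208 now, so partner 2 offers 281.020208, keeping 318.979792.

281.02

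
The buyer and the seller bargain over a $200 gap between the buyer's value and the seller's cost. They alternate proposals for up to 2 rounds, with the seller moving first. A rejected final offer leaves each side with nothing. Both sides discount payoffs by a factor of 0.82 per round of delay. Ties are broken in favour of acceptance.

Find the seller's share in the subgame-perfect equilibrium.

Solve by backward induction from round 2.
Round 2 (the buyer proposes): rejection yields 0 for the seller; the buyer offers 0 and keeps 200.
Round 1 (the seller proposes): the buyer can get 200 next round, worth 0.82 × 200 = 164 now; the seller offers that and keeps 36.

36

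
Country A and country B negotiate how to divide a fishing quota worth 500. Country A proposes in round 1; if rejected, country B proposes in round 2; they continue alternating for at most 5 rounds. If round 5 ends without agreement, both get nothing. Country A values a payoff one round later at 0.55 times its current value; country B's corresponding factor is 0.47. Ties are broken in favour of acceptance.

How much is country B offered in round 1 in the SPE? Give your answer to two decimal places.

By backward induction:
Round 5 (country A proposes): country B will accept anything ≥ 0, so country A offers 0 and keeps 500.
Round 4 (country B proposes): country A can get 500 next round, worth 0.55 × 500 = 275 now, so country B offers 275, keeping 225.
Round 3 (country A proposes): country B can get 225 next round, worth 0.47 × 225 = 105.75 now. Country A offers 105.75 and keeps 500 − 105.75 = 394.25.
Round 2 (country B proposes): country A can get 394.25 next round, worth 0.55 × 394.25 = 216.8375 now. Country B offers 216.8375 and keeps 500 − 216.8375 = 283.1625.
Round 1 (country A proposes): country B can get 283.1625 next round, worth 0.47 × 283.1625 = 133.086375 now, so country A offers 133.086375, keeping 366.913625.

133.09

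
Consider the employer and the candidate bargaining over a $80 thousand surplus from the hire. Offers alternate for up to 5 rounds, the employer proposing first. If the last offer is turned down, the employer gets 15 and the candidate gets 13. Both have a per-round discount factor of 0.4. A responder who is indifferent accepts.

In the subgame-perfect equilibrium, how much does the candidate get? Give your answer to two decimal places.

By backward induction:
Round 5 (the employer proposes): the candidate gets 13 if talks fail, so the employer offers 13 and keeps 67.
Round 4 (the candidate proposes): the employer can get 67 next round, worth 0.4 × 67 = 26.8 now. The candidate offers 26.8 and keeps 80 − 26.8 = 53.2.
Round 3 (the employer proposes): the candidate can get 53.2 next round, worth 0.4 × 53.2 = 21.28 now, so the employer offers 21.28, keeping 58.72.
Round 2 (the candidate proposes): the employer can get 58.72 next round, worth 0.4 × 58.72 = 23.488 now; the candidate offers that and keeps 56.512.
Round 1 (the employer proposes): the candidate can get 56.512 next round, worth 0.4 × 56.512 = 22.6048 now; the employer offers that and keeps 57.3952.

22.60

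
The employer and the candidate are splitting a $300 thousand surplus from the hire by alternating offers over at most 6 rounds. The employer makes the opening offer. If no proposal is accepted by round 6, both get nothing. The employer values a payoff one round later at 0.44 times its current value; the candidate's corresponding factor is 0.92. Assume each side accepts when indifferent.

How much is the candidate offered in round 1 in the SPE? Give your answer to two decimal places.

262.35

Round 6 (the candidate proposes): the employer will accept anything ≥ 0, so the candidate offers 0 and keeps 300.
Round 5 (the employer proposes): the candidate can get 300 next round, worth 0.92 × 300 = 276 now, so the employer offers 276, keeping 24.
Round 4 (the candidate proposes): the employer can get 24 next round, worth 0.44 × 24 = 10.56 now; the candidate offers that and keeps 289.44.
Round 3 (the employer proposes): the candidate can get 289.44 next round, worth 0.92 × 289.44 = 266.2848 now, so the employer offers 266.2848, keeping 33.7152.
Round 2 (the candidate proposes): the employer can get 33.7152 next round, worth 0.44 × 33.7152 = 14.834688 now, so the candidate offers 14.834688, keeping 285.165312.
Round 1 (the employer proposes): the candidate can get 285.165312 next round, worth 0.92 × 285.165312 = 262.35208704 now. The employer offers 262.35208704 and keeps 300 − 262.35208704 = 37.64791296.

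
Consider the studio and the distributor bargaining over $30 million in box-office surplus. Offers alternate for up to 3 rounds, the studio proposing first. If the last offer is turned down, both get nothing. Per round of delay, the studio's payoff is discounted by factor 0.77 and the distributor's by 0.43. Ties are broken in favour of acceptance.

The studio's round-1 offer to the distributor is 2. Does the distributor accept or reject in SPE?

Round 3 (the studio proposes): the distributor will accept anything ≥ 0, so the studio offers 0 and keeps 30.
Round 2 (the distributor proposes): the studio can get 30 next round, worth 0.77 × 30 = 23.1 now; the distributor offers that and keeps 6.9.
So by rejecting in round 1, the distributor gets 6.9 next round, worth 0.43 × 6.9 = 2.967 now.
Offer 2 < 2.967, so the distributor rejects.

Reject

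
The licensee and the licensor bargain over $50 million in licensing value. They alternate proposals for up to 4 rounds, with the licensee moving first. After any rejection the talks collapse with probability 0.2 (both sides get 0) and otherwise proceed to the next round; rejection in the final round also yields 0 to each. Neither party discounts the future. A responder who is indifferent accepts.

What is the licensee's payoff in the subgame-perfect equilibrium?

16.4

Round 4 (the licensor proposes): rejection yields 0 for the licensee; the licensor offers 0 and keeps 50.
Round 3 (the licensee proposes): rejecting gives the licensor an expected 0.8 × 50 = 40, so the licensee offers 40, keeping 10.
Round 2 (the licensor proposes): rejecting gives the licensee an expected 0.8 × 10 = 8, so the licensor offers 8, keeping 42.
Round 1 (the licensee proposes): rejecting gives the licensor an expected 0.8 × 42 = 33.6. The licensee offers 33.6 and keeps 50 − 33.6 = 16.4.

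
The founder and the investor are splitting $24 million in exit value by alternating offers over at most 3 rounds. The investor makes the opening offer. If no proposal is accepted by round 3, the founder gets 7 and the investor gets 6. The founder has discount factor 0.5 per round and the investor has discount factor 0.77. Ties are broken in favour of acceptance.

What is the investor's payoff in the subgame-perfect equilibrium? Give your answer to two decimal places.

18.55

Round 3 (the investor proposes): the founder gets 7 if talks fail, so the investor offers 7 and keeps 17.
Round 2 (the founder proposes): the investor can get 17 next round, worth 0.77 × 17 = 13.09 now, so the founder offers 13.09, keeping 10.91.
Round 1 (the investor proposes): the founder can get 10.91 next round, worth 0.5 × 10.91 = 5.455 now; the investor offers that and keeps 18.545.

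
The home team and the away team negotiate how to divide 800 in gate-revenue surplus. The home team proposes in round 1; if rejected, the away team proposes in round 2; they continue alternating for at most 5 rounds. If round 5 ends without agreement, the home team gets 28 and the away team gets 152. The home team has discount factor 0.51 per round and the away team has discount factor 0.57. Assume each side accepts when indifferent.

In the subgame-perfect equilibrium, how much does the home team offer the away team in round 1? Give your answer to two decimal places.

301.24

Round 5 (the home team proposes): the away team gets 152 if talks fail, so the home team offers 152 and keeps 648.
Round 4 (the away team proposes): the home team can get 648 next round, worth 0.51 × 648 = 330.48 now. The away team offers 330.48 and keeps 800 − 330.48 = 469.52.
Round 3 (the home team proposes): the away team can get 469.52 next round, worth 0.57 × 469.52 = 267.6264 now; the home team offers that and keeps 532.3736.
Round 2 (the away team proposes): the home team can get 532.3736 next round, worth 0.51 × 532.3736 = 271.510536 now; the away team offers that and keeps 528.489464.
Round 1 (the home team proposes): the away team can get 528.489464 next round, worth 0.57 × 528.489464 = 301.23899448 now, so the home team offers 301.23899448, keeping 498.76100552.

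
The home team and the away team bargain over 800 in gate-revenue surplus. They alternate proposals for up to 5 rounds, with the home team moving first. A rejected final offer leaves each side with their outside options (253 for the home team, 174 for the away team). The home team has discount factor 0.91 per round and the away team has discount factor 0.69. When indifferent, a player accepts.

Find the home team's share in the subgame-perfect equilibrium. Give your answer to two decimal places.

Round 5 (the home team proposes): the away team gets 174 if talks fail, so the home team offers 174 and keeps 626.
Round 4 (the away team proposes): the home team can get 626 next round, worth 0.91 × 626 = 569.66 now, so the away team offers 569.66, keeping 230.34.
Round 3 (the home team proposes): the away team can get 230.34 next round, worth 0.69 × 230.34 = 158.9346 now. The home team offers 158.9346 and keeps 800 − 158.9346 = 641.0654.
Round 2 (the away team proposes): the home team can get 641.0654 next round, worth 0.91 × 641.0654 = 583.369514 now. The away team offers 583.369514 and keeps 800 − 583.369514 = 216.630486.
Round 1 (the home team proposes): the away team can get 216.630486 next round, worth 0.69 × 216.630486 = 149.47503534 now. The home team offers 149.47503534 and keeps 800 − 149.47503534 = 650.52496466.

650.52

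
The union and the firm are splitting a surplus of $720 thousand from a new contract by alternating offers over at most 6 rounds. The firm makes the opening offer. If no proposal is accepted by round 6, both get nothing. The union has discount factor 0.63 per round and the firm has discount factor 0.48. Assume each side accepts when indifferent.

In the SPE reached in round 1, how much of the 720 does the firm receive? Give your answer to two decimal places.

Work backward from the last round.
Round 6 (the union proposes): rejection yields 0 for the firm; the union offers 0 and keeps 720.
Round 5 (the firm proposes): the union can get 720 next round, worth 0.63 × 720 = 453.6 now. The firm offers 453.6 and keeps 720 − 453.6 = 266.4.
Round 4 (the union proposes): the firm can get 266.4 next round, worth 0.48 × 266.4 = 127.872 now; the union offers that and keeps 592.128.
Round 3 (the firm proposes): the union can get 592.128 next round, worth 0.63 × 592.128 = 373.04064 now, so the firm offers 373.04064, keeping 346.95936.
Round 2 (the union proposes): the firm can get 346.95936 next round, worth 0.48 × 346.95936 = 166.5404928 now, so the union offers 166.5404928, keeping 553.4595072.
Round 1 (the firm proposes): the union can get 553.4595072 next round, worth 0.63 × 553.4595072 = 348.679489536 now. The firm offers 348.679489536 and keeps 720 − 348.679489536 = 371.320510464.

371.32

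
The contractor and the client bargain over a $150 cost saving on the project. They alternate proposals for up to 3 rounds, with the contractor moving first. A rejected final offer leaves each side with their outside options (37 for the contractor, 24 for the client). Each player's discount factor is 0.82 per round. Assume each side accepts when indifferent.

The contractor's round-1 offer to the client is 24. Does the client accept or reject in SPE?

Round 3 (the contractor proposes): the client gets 24 if talks fail, so the contractor offers 24 and keeps 126.
Round 2 (the client proposes): the contractor can get 126 next round, worth 0.82 × 126 = 103.32 now. The client offers 103.32 and keeps 150 − 103.32 = 46.68.
So by rejecting in round 1, the client gets 46.68 next round, worth 0.82 × 46.68 = 38.2776 now.
Offer 24 < 38.2776, so the client rejects.

Reject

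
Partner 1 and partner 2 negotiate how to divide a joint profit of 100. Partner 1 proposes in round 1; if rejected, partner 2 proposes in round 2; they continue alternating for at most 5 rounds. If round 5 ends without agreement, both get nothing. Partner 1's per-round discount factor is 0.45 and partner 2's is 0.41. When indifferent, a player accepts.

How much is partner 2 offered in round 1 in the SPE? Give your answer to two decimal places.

By backward induction:
Round 5 (partner 1 proposes): rejection yields 0 for partner 2; partner 1 offers 0 and keeps 100.
Round 4 (partner 2 proposes): partner 1 can get 100 next round, worth 0.45 × 100 = 45 now. Partner 2 offers 45 and keeps 100 − 45 = 55.
Round 3 (partner 1 proposes): partner 2 can get 55 next round, worth 0.41 × 55 = 22.55 now; partner 1 offers that and keeps 77.45.
Round 2 (partner 2 proposes): partner 1 can get 77.45 next round, worth 0.45 × 77.45 = 34.8525 now. Partner 2 offers 34.8525 and keeps 100 − 34.8525 = 65.1475.
Round 1 (partner 1 proposes): partner 2 can get 65.1475 next round, worth 0.41 × 65.1475 = 26.710475 now, so partner 1 offers 26.710475, keeping 73.289525.

26.71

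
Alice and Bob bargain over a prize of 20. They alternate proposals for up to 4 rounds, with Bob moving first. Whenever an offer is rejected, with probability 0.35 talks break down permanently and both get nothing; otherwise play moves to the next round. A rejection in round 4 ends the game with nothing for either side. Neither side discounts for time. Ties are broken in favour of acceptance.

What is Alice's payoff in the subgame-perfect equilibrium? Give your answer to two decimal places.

10.04

Round 4 (Alice proposes): Bob will accept anything ≥ 0, so Alice offers 0 and keeps 20.
Round 3 (Bob proposes): rejecting gives Alice an expected 0.65 × 20 = 13; Bob offers that and keeps 7.
Round 2 (Alice proposes): rejecting gives Bob an expected 0.65 × 7 = 4.55; Alice offers that and keeps 15.45.
Round 1 (Bob proposes): rejecting gives Alice an expected 0.65 × 15.45 = 10.0425, so Bob offers 10.0425, keeping 9.9575.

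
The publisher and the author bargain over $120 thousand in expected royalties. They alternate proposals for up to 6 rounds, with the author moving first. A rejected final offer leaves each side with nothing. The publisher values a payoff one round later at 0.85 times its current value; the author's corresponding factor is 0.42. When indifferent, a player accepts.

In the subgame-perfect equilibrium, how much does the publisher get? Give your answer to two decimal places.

93.28

Round 6 (the publisher proposes): the author will accept anything ≥ 0, so the publisher offers 0 and keeps 120.
Round 5 (the author proposes): the publisher can get 120 next round, worth 0.85 × 120 = 102 now; the author offers that and keeps 18.
Round 4 (the publisher proposes): the author can get 18 next round, worth 0.42 × 18 = 7.56 now; the publisher offers that and keeps 112.44.
Round 3 (the author proposes): the publisher can get 112.44 next round, worth 0.85 × 112.44 = 95.574 now; the author offers that and keeps 24.426.
Round 2 (the publisher proposes): the author can get 24.426 next round, worth 0.42 × 24.426 = 10.25892 now; the publisher offers that and keeps 109.74108.
Round 1 (the author proposes): the publisher can get 109.74108 next round, worth 0.85 × 109.74108 = 93.279918 now; the author offers that and keeps 26.720082.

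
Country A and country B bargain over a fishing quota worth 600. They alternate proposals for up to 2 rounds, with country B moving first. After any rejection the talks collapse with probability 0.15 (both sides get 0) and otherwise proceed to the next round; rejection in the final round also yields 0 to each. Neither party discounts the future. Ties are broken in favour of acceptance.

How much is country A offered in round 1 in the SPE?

510

Round 2 (country A proposes): country B will accept anything ≥ 0, so country A offers 0 and keeps 600.
Round 1 (country B proposes): rejecting gives country A an expected 0.85 × 600 = 510. Country B offers 510 and keeps 600 − 510 = 90.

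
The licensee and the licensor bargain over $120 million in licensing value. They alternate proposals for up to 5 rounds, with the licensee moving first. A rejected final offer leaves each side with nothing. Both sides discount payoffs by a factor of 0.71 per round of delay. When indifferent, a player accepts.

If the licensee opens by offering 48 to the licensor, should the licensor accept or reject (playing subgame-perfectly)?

Work out the licensor's continuation value if the offer is rejected.
Round 5 (the licensee proposes): the licensor will accept anything ≥ 0, so the licensee offers 0 and keeps 120.
Round 4 (the licensor proposes): the licensee can get 120 next round, worth 0.71 × 120 = 85.2 now, so the licensor offers 85.2, keeping 34.8.
Round 3 (the licensee proposes): the licensor can get 34.8 next round, worth 0.71 × 34.8 = 24.708 now, so the licensee offers 24.708, keeping 95.292.
Round 2 (the licensor proposes): the licensee can get 95.292 next round, worth 0.71 × 95.292 = 67.65732 now; the licensor offers that and keeps 52.34268.
So by rejecting in round 1, the licensor gets 52.34268 next round, worth 0.71 × 52.34268 = 37.1633028 now.
Offer 48 ≥ 37.1633028, so the licensor accepts.

Accept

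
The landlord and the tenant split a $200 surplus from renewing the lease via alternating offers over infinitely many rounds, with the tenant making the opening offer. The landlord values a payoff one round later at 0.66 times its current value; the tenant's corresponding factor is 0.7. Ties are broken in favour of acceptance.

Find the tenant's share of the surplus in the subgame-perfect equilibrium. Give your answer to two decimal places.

126.39

When the tenant proposes, the landlord accepts any offer worth at least 0.66 times what the landlord would get by proposing next round; and vice versa.
This gives x = 200 − 0.66y and y = 200 − 0.7x, where x and y are each side's share when it proposes.
Hence (1 − 0.66·0.7)x = 200(1 − 0.66), i.e. 0.538·x = 68.
x ≈ 126.3941; the landlord's share is 200 − x ≈ 73.6059.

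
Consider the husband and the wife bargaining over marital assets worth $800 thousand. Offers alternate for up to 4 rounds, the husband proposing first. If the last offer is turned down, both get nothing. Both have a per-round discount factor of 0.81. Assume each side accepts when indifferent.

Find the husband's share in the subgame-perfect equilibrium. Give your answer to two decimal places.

Round 4 (the wife proposes): rejection yields 0 for the husband; the wife offers 0 and keeps 800.
Round 3 (the husband proposes): the wife can get 800 next round, worth 0.81 × 800 = 648 now; the husband offers that and keeps 152.
Round 2 (the wife proposes): the husband can get 152 next round, worth 0.81 × 152 = 123.12 now; the wife offers that and keeps 676.88.
Round 1 (the husband proposes): the wife can get 676.88 next round, worth 0.81 × 676.88 = 548.2728 now, so the husband offers 548.2728, keeping 251.7272.

251.73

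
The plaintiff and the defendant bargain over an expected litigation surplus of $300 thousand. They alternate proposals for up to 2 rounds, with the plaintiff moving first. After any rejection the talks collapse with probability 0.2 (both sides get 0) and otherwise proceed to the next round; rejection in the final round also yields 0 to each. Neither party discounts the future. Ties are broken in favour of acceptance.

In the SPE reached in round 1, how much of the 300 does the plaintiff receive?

60

Round 2 (the defendant proposes): the plaintiff will accept anything ≥ 0, so the defendant offers 0 and keeps 300.
Round 1 (the plaintiff proposes): rejecting gives the defendant an expected 0.8 × 300 = 240; the plaintiff offers that and keeps 60.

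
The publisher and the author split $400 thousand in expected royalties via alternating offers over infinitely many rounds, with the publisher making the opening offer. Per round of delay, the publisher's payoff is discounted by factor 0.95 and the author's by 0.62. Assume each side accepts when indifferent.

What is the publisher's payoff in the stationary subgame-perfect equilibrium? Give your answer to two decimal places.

369.83

When the publisher proposes, the author accepts any offer worth at least 0.62 times what the author would get by proposing next round; and vice versa.
This gives x = 400 − 0.62y and y = 400 − 0.95x, where x and y are each side's share when it proposes.
Hence (1 − 0.62·0.95)x = 400(1 − 0.62), i.e. 0.411·x = 152.
x ≈ 369.8297; the author's share is 400 − x ≈ 30.1703.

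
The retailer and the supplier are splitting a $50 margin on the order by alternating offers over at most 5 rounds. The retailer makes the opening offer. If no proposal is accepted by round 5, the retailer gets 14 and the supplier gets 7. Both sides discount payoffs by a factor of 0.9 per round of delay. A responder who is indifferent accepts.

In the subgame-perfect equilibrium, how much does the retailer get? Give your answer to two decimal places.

37.26

Round 5 (the retailer proposes): the supplier gets 7 if talks fail, so the retailer offers 7 and keeps 43.
Round 4 (the supplier proposes): the retailer can get 43 next round, worth 0.9 × 43 = 38.7 now, so the supplier offers 38.7, keeping 11.3.
Round 3 (the retailer proposes): the supplier can get 11.3 next round, worth 0.9 × 11.3 = 10.17 now, so the retailer offers 10.17, keeping 39.83.
Round 2 (the supplier proposes): the retailer can get 39.83 next round, worth 0.9 × 39.83 = 35.847 now, so the supplier offers 35.847, keeping 14.153.
Round 1 (the retailer proposes): the supplier can get 14.153 next round, worth 0.9 × 14.153 = 12.7377 now; the retailer offers that and keeps 37.2623.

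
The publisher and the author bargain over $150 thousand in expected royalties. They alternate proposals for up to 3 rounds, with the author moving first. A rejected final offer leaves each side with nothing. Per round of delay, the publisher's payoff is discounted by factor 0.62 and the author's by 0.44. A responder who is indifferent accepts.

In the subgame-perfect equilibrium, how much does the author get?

97.92

Work backward from the last round.
Round 3 (the author proposes): the publisher will accept anything ≥ 0, so the author offers 0 and keeps 150.
Round 2 (the publisher proposes): the author can get 150 next round, worth 0.44 × 150 = 66 now, so the publisher offers 66, keeping 84.
Round 1 (the author proposes): the publisher can get 84 next round, worth 0.62 × 84 = 52.08 now, so the author offers 52.08, keeping 97.92.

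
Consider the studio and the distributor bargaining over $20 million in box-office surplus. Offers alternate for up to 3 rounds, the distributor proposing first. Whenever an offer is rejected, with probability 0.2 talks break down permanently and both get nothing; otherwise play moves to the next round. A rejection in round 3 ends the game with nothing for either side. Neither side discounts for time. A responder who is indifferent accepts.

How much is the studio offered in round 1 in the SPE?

3.2

By backward induction:
Round 3 (the distributor proposes): the studio will accept anything ≥ 0, so the distributor offers 0 and keeps 20.
Round 2 (the studio proposes): rejecting gives the distributor an expected 0.8 × 20 = 16. The studio offers 16 and keeps 20 − 16 = 4.
Round 1 (the distributor proposes): rejecting gives the studio an expected 0.8 × 4 = 3.2, so the distributor offers 3.2, keeping 16.8.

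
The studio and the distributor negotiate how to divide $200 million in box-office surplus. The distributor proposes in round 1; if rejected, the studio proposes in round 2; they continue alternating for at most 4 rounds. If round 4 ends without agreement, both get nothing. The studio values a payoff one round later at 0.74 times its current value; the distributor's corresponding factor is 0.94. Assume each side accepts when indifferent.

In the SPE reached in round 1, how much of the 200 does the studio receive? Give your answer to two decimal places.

111.83

Round 4 (the studio proposes): rejection yields 0 for the distributor; the studio offers 0 and keeps 200.
Round 3 (the distributor proposes): the studio can get 200 next round, worth 0.74 × 200 = 148 now, so the distributor offers 148, keeping 52.
Round 2 (the studio proposes): the distributor can get 52 next round, worth 0.94 × 52 = 48.88 now; the studio offers that and keeps 151.12.
Round 1 (the distributor proposes): the studio can get 151.12 next round, worth 0.74 × 151.12 = 111.8288 now, so the distributor offers 111.8288, keeping 88.1712.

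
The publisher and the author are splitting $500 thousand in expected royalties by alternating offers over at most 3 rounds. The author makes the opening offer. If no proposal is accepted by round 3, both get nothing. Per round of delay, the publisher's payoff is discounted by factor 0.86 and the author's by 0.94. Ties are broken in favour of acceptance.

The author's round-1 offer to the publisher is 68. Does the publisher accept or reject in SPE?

Accept

Work out the publisher's continuation value if the offer is rejected.
Round 3 (the author proposes): rejection yields 0 for the publisher; the author offers 0 and keeps 500.
Round 2 (the publisher proposes): the author can get 500 next round, worth 0.94 × 500 = 470 now, so the publisher offers 470, keeping 30.
So by rejecting in round 1, the publisher gets 30 next round, worth 0.86 × 30 = 25.8 now.
Offer 68 ≥ 25.8, so the publisher accepts.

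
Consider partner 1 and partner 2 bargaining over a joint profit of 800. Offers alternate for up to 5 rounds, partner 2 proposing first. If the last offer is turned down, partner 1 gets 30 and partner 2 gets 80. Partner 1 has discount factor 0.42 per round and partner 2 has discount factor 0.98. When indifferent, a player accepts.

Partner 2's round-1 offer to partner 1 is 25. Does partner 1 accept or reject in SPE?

Accept

Round 5 (partner 2 proposes): partner 1 gets 30 if talks fail, so partner 2 offers 30 and keeps 770.
Round 4 (partner 1 proposes): partner 2 can get 770 next round, worth 0.98 × 770 = 754.6 now, so partner 1 offers 754.6, keeping 45.4.
Round 3 (partner 2 proposes): partner 1 can get 45.4 next round, worth 0.42 × 45.4 = 19.068 now. Partner 2 offers 19.068 and keeps 800 − 19.068 = 780.932.
Round 2 (partner 1 proposes): partner 2 can get 780.932 next round, worth 0.98 × 780.932 = 765.31336 now, so partner 1 offers 765.31336, keeping 34.68664.
So by rejecting in round 1, partner 1 gets 34.68664 next round, worth 0.42 × 34.68664 = 14.5683888 now.
Offer 25 ≥ 14.5683888, so partner 1 accepts.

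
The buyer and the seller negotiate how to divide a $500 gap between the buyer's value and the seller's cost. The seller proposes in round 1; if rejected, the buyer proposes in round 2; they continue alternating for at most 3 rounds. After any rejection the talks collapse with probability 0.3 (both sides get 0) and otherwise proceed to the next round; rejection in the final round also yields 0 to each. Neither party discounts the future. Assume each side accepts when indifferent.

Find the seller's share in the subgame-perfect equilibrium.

395

By backward induction:
Round 3 (the seller proposes): rejection yields 0 for the buyer; the seller offers 0 and keeps 500.
Round 2 (the buyer proposes): rejecting gives the seller an expected 0.7 × 500 = 350, so the buyer offers 350, keeping 150.
Round 1 (the seller proposes): rejecting gives the buyer an expected 0.7 × 150 = 105. The seller offers 105 and keeps 500 − 105 = 395.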